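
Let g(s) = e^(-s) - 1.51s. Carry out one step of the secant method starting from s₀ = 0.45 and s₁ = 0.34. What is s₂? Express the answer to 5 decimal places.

0.43083

g(0.45) = -0.0418718, g(0.34) = 0.1983703
s₂ = 0.3400000 − 0.1983703·(0.3400000 − 0.4500000) / (0.1983703 − (-0.0418718)) = 0.3400000 − (-0.0218207)/(0.2402422) = 0.4308281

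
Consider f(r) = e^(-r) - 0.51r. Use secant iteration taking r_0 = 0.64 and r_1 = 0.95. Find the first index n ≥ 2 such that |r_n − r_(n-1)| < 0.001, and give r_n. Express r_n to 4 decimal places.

f(0.64) = 0.200892, f(0.95) = -0.097759
r_2 = 0.950000 − (-0.097759)·(0.310000)/(-0.298651) = 0.848526;  |Δ| = 0.101474
f(0.848526) = -0.004703
r_3 = 0.848526 − (-0.004703)·(-0.101474)/(0.093056) = 0.843398;  |Δ| = 0.005129
f(0.843398) = 0.000113
r_4 = 0.843398 − 0.000113·(-0.005129)/(0.004816) = 0.843518;  |Δ| = 0.000121
|r_4 − r_3| = 0.000121 < 0.001

n = 4, r_n = 0.8435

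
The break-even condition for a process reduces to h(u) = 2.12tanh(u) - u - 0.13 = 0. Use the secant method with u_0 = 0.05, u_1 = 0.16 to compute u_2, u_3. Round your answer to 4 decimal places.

0.1177, 0.1171

h(0.05) = -0.074088, h(0.16) = 0.046335
u_2 = 0.160000 − 0.046335·(0.160000 − 0.050000) / (0.046335 − (-0.074088)) = 0.160000 − (0.005097)/(0.120423) = 0.117676
h(0.117676) = 0.000652
u_3 = 0.117676 − 0.000652·(0.117676 − 0.160000) / (0.000652 − 0.046335) = 0.117676 − (-0.000028)/(-0.045683) = 0.117072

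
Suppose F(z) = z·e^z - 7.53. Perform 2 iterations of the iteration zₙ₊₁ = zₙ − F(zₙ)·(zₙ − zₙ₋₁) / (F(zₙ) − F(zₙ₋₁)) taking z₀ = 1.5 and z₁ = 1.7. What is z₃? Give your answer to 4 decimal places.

F(1.5) = -0.807466, F(1.7) = 1.775711
z₂ = 1.700000 − 1.775711·(1.700000 − 1.500000) / (1.775711 − (-0.807466)) = 1.700000 − (0.355142)/(2.583177) = 1.562517
F(1.562517) = -0.075518
z₃ = 1.562517 − (-0.075518)·(1.562517 − 1.700000) / (-0.075518 − 1.775711) = 1.562517 − (0.010382)/(-1.851228) = 1.568126

1.5681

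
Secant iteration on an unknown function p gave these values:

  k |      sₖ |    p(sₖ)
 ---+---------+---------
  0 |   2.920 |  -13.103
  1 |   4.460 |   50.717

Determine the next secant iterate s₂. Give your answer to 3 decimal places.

3.236

s₂ = 4.460 − 50.717·(4.460 − 2.920) / (50.717 − (-13.103))
   = 4.460 − (78.10418)/(63.82000) = 3.23618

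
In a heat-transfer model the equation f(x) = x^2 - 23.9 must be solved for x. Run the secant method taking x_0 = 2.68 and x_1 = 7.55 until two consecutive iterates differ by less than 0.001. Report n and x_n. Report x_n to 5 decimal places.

f(2.68) = -16.7176000, f(7.55) = 33.1025000
x_2 = 7.5500000 − 33.1025000·(4.8700000)/(49.8201000) = 4.3141740;  |Δ| = 3.2358260
f(4.3141740) = -5.2879027
x_3 = 4.3141740 − (-5.2879027)·(-3.2358260)/(-38.3904027) = 4.7598774;  |Δ| = 0.4457034
f(4.7598774) = -1.2435671
x_4 = 4.7598774 − (-1.2435671)·(0.4457034)/(4.0443356) = 4.8969239;  |Δ| = 0.1370465
f(4.8969239) = 0.0798638
x_5 = 4.8969239 − 0.0798638·(0.1370465)/(1.3234310) = 4.8886537;  |Δ| = 0.0082702
f(4.8886537) = -0.0010650
x_6 = 4.8886537 − (-0.0010650)·(-0.0082702)/(-0.0809289) = 4.8887625;  |Δ| = 0.0001088
|x_6 − x_5| = 0.0001088 < 0.001

n = 6, x_n = 4.88876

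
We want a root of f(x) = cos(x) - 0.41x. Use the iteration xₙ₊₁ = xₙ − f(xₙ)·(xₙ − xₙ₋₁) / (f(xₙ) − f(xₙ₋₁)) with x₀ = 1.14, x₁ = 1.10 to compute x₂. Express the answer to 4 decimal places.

f(1.14) = -0.049805, f(1.10) = 0.002596
x₂ = 1.100000 − 0.002596·(1.100000 − 1.140000) / (0.002596 − (-0.049805)) = 1.100000 − (-0.000104)/(0.052402) = 1.101982

1.1020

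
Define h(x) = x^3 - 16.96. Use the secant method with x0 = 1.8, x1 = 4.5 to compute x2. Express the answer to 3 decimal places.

h(1.8) = -11.12800, h(4.5) = 74.16500
x2 = 4.50000 − 74.16500·(4.50000 − 1.80000) / (74.16500 − (-11.12800)) = 4.50000 − (200.24550)/(85.29300) = 2.15226

2.152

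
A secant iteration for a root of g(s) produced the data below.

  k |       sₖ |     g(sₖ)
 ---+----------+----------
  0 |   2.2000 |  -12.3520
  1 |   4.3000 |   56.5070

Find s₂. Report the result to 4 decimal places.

s₂ = 4.3000 − 56.5070·(4.3000 − 2.2000) / (56.5070 − (-12.3520))
   = 4.3000 − (118.664700)/(68.859000) = 2.576700

2.5767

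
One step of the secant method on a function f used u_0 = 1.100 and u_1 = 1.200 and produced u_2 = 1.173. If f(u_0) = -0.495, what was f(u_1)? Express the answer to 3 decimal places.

The secant line through (1.100, -0.495) and (1.200, f(u_1)) crosses zero at u_2 = 1.173.
So (1.100, -0.495), (1.200, f(u_1)), (1.173, 0) are collinear:
f(u_1) = -0.495 · (1.200 − 1.173) / (1.100 − 1.173) = -0.495 · (0.02700)/(-0.07300) = 0.18308

0.183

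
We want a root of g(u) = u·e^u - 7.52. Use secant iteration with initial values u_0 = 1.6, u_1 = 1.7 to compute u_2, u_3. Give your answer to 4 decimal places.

1.5707, 1.5681

g(1.6) = 0.404852, g(1.7) = 1.785711
u_2 = 1.700000 − 1.785711·(1.700000 − 1.600000) / (1.785711 − 0.404852) = 1.700000 − (0.178571)/(1.380859) = 1.570681
g(1.570681) = 0.034856
u_3 = 1.570681 − 0.034856·(1.570681 − 1.700000) / (0.034856 − 1.785711) = 1.570681 − (-0.004508)/(-1.750855) = 1.568107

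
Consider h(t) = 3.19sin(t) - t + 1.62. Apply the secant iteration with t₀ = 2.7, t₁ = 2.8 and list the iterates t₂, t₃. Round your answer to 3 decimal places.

2.772, 2.772

h(2.7) = 0.28334, h(2.8) = -0.11139
t₂ = 2.80000 − (-0.11139)·(2.80000 − 2.70000) / (-0.11139 − 0.28334) = 2.80000 − (-0.01114)/(-0.39473) = 2.77178
h(2.77178) = 0.00121
t₃ = 2.77178 − 0.00121·(2.77178 − 2.80000) / (0.00121 − (-0.11139)) = 2.77178 − (-0.00003)/(0.11260) = 2.77208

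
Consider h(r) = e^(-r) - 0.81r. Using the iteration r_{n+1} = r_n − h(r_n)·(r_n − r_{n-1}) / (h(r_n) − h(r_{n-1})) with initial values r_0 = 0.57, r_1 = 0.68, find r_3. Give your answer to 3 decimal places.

0.647

h(0.57) = 0.10383, h(0.68) = -0.04418
r_2 = 0.68000 − (-0.04418)·(0.68000 − 0.57000) / (-0.04418 − 0.10383) = 0.68000 − (-0.00486)/(-0.14801) = 0.64716
h(0.64716) = -0.00067
r_3 = 0.64716 − (-0.00067)·(0.64716 − 0.68000) / (-0.00067 − (-0.04418)) = 0.64716 − (0.00002)/(0.04351) = 0.64666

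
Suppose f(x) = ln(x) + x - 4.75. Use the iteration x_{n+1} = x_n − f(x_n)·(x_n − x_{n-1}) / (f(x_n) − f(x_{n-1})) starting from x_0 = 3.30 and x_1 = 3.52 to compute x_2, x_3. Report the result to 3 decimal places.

f(3.30) = -0.25608, f(3.52) = 0.02846
x_2 = 3.52000 − 0.02846·(3.52000 − 3.30000) / (0.02846 − (-0.25608)) = 3.52000 − (0.00626)/(0.28454) = 3.49799
f(3.49799) = 0.00018
x_3 = 3.49799 − 0.00018·(3.49799 − 3.52000) / (0.00018 − 0.02846) = 3.49799 − (0.00000)/(-0.02828) = 3.49785

3.498, 3.498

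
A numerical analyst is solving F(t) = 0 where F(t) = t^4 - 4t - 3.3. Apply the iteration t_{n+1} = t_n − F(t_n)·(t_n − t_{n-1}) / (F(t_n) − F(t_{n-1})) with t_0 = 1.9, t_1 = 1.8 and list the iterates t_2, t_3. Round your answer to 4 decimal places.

1.8001, 1.8001

F(1.9) = 2.132100, F(1.8) = -0.002400
t_2 = 1.800000 − (-0.002400)·(1.800000 − 1.900000) / (-0.002400 − 2.132100) = 1.800000 − (0.000240)/(-2.134500) = 1.800112
F(1.800112) = -0.000227
t_3 = 1.800112 − (-0.000227)·(1.800112 − 1.800000) / (-0.000227 − (-0.002400)) = 1.800112 − (0.000000)/(0.002173) = 1.800124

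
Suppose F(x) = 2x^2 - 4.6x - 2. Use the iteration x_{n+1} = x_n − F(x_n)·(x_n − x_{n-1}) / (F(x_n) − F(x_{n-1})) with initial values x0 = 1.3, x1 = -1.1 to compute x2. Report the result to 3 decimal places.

0.205

F(1.3) = -4.60000, F(-1.1) = 5.48000
x2 = -1.10000 − 5.48000·(-1.10000 − 1.30000) / (5.48000 − (-4.60000)) = -1.10000 − (-13.15200)/(10.08000) = 0.20476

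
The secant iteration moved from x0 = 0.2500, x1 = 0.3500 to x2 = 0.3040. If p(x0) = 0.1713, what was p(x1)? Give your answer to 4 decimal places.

The secant line through (0.2500, 0.1713) and (0.3500, p(x1)) crosses zero at x2 = 0.3040.
So (0.2500, 0.1713), (0.3500, p(x1)), (0.3040, 0) are collinear:
p(x1) = 0.1713 · (0.3500 − 0.3040) / (0.2500 − 0.3040) = 0.1713 · (0.046000)/(-0.054000) = -0.145922

-0.1459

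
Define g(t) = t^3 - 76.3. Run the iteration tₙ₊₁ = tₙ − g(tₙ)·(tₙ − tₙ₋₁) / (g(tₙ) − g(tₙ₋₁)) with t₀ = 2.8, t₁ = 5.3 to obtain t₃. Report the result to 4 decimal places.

4.1586

g(2.8) = -54.348000, g(5.3) = 72.577000
t₂ = 5.300000 − 72.577000·(5.300000 − 2.800000) / (72.577000 − (-54.348000)) = 5.300000 − (181.442500)/(126.925000) = 3.870475
g(3.870475) = -18.318066
t₃ = 3.870475 − (-18.318066)·(3.870475 − 5.300000) / (-18.318066 − 72.577000) = 3.870475 − (26.186139)/(-90.895066) = 4.158567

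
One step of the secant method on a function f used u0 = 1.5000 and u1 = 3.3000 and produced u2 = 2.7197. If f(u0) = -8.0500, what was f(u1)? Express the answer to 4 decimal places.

3.8300

The secant line through (1.5000, -8.0500) and (3.3000, f(u1)) crosses zero at u2 = 2.7197.
So (1.5000, -8.0500), (3.3000, f(u1)), (2.7197, 0) are collinear:
f(u1) = -8.0500 · (3.3000 − 2.7197) / (1.5000 − 2.7197) = -8.0500 · (0.580300)/(-1.219700) = 3.829970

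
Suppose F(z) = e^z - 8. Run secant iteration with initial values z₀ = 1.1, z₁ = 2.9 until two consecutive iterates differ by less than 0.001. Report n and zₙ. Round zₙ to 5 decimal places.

F(1.1) = -4.9958340, F(2.9) = 10.1741454
z₂ = 2.9000000 − 10.1741454·(1.8000000)/(15.1699793) = 1.6927827;  |Δ| = 1.2072173
F(1.6927827) = -2.5654176
z₃ = 1.6927827 − (-2.5654176)·(-1.2072173)/(-12.7395629) = 1.9358849;  |Δ| = 0.2431023
F(1.9358849) = -1.0698258
z₄ = 1.9358849 − (-1.0698258)·(0.2431023)/(1.4955917) = 2.1097807;  |Δ| = 0.1738958
F(2.1097807) = 0.2464328
z₅ = 2.1097807 − 0.2464328·(0.1738958)/(1.3162586) = 2.0772236;  |Δ| = 0.0325571
F(2.0772236) = -0.0177241
z₆ = 2.0772236 − (-0.0177241)·(-0.0325571)/(-0.2641568) = 2.0794081;  |Δ| = 0.0021845
F(2.0794081) = -0.0002679
z₇ = 2.0794081 − (-0.0002679)·(0.0021845)/(0.0174562) = 2.0794416;  |Δ| = 0.0000335
|z₇ − z₆| = 0.0000335 < 0.001

n = 7, zₙ = 2.07944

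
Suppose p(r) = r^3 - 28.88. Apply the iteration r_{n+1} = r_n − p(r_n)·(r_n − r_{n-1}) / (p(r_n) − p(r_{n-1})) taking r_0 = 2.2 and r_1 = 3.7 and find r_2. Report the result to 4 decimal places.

2.8836

p(2.2) = -18.232000, p(3.7) = 21.773000
r_2 = 3.700000 − 21.773000·(3.700000 − 2.200000) / (21.773000 − (-18.232000)) = 3.700000 − (32.659500)/(40.005000) = 2.883615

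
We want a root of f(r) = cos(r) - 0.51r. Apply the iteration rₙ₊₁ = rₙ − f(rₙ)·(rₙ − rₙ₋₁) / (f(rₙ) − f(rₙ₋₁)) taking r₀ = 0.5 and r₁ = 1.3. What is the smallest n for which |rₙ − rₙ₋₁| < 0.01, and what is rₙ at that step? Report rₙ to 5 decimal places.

f(0.5) = 0.6225826, f(1.3) = -0.3955012
r₂ = 1.3000000 − (-0.3955012)·(0.8000000)/(-1.0180837) = 0.9892191;  |Δ| = 0.3107809
f(0.9892191) = 0.0448407
r₃ = 0.9892191 − 0.0448407·(-0.3107809)/(0.4403419) = 1.0208665;  |Δ| = 0.0316473
f(1.0208665) = 0.0019855
r₄ = 1.0208665 − 0.0019855·(0.0316473)/(-0.0428552) = 1.0223327;  |Δ| = 0.0014663
|r₄ − r₃| = 0.0014663 < 0.01

n = 4, rₙ = 1.02233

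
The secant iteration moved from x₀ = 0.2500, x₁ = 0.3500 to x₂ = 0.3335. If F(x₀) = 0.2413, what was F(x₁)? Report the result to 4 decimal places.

-0.0477

The secant line through (0.2500, 0.2413) and (0.3500, F(x₁)) crosses zero at x₂ = 0.3335.
So (0.2500, 0.2413), (0.3500, F(x₁)), (0.3335, 0) are collinear:
F(x₁) = 0.2413 · (0.3500 − 0.3335) / (0.2500 − 0.3335) = 0.2413 · (0.016500)/(-0.083500) = -0.047682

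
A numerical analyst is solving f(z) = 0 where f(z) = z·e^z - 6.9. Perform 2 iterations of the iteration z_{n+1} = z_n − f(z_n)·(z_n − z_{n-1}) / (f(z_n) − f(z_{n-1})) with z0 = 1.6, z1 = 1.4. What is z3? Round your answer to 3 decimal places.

1.516

f(1.6) = 1.02485, f(1.4) = -1.22272
z2 = 1.40000 − (-1.22272)·(1.40000 − 1.60000) / (-1.22272 − 1.02485) = 1.40000 − (0.24454)/(-2.24757) = 1.50880
f(1.50880) = -0.07822
z3 = 1.50880 − (-0.07822)·(1.50880 − 1.40000) / (-0.07822 − (-1.22272)) = 1.50880 − (-0.00851)/(1.14450) = 1.51624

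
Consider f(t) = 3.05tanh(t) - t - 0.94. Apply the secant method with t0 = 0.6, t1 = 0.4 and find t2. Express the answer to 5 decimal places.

f(0.6) = 0.0980012, f(0.4) = -0.1811557
t2 = 0.4000000 − (-0.1811557)·(0.4000000 − 0.6000000) / (-0.1811557 − 0.0980012) = 0.4000000 − (0.0362311)/(-0.2791568) = 0.5297877

0.52979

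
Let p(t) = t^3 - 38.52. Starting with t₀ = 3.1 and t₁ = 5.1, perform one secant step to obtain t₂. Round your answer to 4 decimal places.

3.2697

p(3.1) = -8.729000, p(5.1) = 94.131000
t₂ = 5.100000 − 94.131000·(5.100000 − 3.100000) / (94.131000 − (-8.729000)) = 5.100000 − (188.262000)/(102.860000) = 3.269726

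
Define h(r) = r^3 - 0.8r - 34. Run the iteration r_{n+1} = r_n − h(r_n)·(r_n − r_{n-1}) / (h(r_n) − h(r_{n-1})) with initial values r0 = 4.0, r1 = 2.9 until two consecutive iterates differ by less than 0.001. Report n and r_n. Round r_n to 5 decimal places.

n = 5, r_n = 3.32191

h(4.0) = 26.8000000, h(2.9) = -11.9310000
r2 = 2.9000000 − (-11.9310000)·(-1.1000000)/(-38.7310000) = 3.2388526;  |Δ| = 0.3388526
h(3.2388526) = -2.6149802
r3 = 3.2388526 − (-2.6149802)·(0.3388526)/(9.3160198) = 3.3339676;  |Δ| = 0.0951150
h(3.3339676) = 0.3910078
r4 = 3.3339676 − 0.3910078·(0.0951150)/(3.0059879) = 3.3215954;  |Δ| = 0.0123722
h(3.3215954) = -0.0101290
r5 = 3.3215954 − (-0.0101290)·(-0.0123722)/(-0.4011368) = 3.3219078;  |Δ| = 0.0003124
|r5 − r4| = 0.0003124 < 0.001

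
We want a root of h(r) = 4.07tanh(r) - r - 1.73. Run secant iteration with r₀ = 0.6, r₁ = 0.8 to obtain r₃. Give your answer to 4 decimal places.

h(0.6) = -0.144208, h(0.8) = 0.172630
r₂ = 0.800000 − 0.172630·(0.800000 − 0.600000) / (0.172630 − (-0.144208)) = 0.800000 − (0.034526)/(0.316838) = 0.691030
h(0.691030) = 0.015448
r₃ = 0.691030 − 0.015448·(0.691030 − 0.800000) / (0.015448 − 0.172630) = 0.691030 − (-0.001683)/(-0.157182) = 0.680320

0.6803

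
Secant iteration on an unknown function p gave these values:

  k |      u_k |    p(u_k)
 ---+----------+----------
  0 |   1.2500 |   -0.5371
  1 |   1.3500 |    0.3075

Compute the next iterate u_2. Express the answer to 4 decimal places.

1.3136

u_2 = 1.3500 − 0.3075·(1.3500 − 1.2500) / (0.3075 − (-0.5371))
   = 1.3500 − (0.030750)/(0.844600) = 1.313592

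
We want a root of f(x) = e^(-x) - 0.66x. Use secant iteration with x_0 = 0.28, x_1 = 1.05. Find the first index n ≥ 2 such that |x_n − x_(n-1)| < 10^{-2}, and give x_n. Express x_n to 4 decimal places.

n = 4, x_n = 0.7301

f(0.28) = 0.570984, f(1.05) = -0.343062
x_2 = 1.050000 − (-0.343062)·(0.770000)/(-0.914046) = 0.761001;  |Δ| = 0.288999
f(0.761001) = -0.035063
x_3 = 0.761001 − (-0.035063)·(-0.288999)/(0.308000) = 0.728102;  |Δ| = 0.032900
f(0.728102) = 0.002277
x_4 = 0.728102 − 0.002277·(-0.032900)/(0.037340) = 0.730108;  |Δ| = 0.002007
|x_4 − x_3| = 0.002007 < 10^{-2}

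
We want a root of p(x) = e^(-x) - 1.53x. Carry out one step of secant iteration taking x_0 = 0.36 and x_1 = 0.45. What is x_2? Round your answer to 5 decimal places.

0.42685

p(0.36) = 0.1468763, p(0.45) = -0.0508718
x_2 = 0.4500000 − (-0.0508718)·(0.4500000 − 0.3600000) / (-0.0508718 − 0.1468763) = 0.4500000 − (-0.0045785)/(-0.1977482) = 0.4268470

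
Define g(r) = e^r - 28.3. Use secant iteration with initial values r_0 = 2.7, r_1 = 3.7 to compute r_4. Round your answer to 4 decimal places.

g(2.7) = -13.420268, g(3.7) = 12.147304
r_2 = 3.700000 − 12.147304·(3.700000 − 2.700000) / (12.147304 − (-13.420268)) = 3.700000 − (12.147304)/(25.567573) = 3.224894
g(3.224894) = -3.149089
r_3 = 3.224894 − (-3.149089)·(3.224894 − 3.700000) / (-3.149089 − 12.147304) = 3.224894 − (1.496151)/(-15.296394) = 3.322705
g(3.322705) = -0.564732
r_4 = 3.322705 − (-0.564732)·(3.322705 − 3.224894) / (-0.564732 − (-3.149089)) = 3.322705 − (-0.055237)/(2.584357) = 3.344078

3.3441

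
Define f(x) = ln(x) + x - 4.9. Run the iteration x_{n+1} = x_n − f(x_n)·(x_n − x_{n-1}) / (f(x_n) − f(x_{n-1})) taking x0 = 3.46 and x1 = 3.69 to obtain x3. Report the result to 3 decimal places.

3.615

f(3.46) = -0.19873, f(3.69) = 0.09563
x2 = 3.69000 − 0.09563·(3.69000 − 3.46000) / (0.09563 − (-0.19873)) = 3.69000 − (0.02199)/(0.29436) = 3.61528
f(3.61528) = 0.00045
x3 = 3.61528 − 0.00045·(3.61528 − 3.69000) / (0.00045 − 0.09563) = 3.61528 − (-0.00003)/(-0.09518) = 3.61493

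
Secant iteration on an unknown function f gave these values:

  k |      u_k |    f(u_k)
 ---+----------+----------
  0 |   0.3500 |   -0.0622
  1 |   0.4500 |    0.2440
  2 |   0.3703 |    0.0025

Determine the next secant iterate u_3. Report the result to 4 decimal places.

0.3695

u_3 = 0.3703 − 0.0025·(0.3703 − 0.4500) / (0.0025 − 0.2440)
   = 0.3703 − (-0.000199)/(-0.241500) = 0.369475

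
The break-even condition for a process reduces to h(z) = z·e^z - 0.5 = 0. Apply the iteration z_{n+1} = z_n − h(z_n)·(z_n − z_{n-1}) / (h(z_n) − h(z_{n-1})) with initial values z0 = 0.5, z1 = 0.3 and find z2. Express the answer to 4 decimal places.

0.3453

h(0.5) = 0.324361, h(0.3) = -0.095042
z2 = 0.300000 − (-0.095042)·(0.300000 − 0.500000) / (-0.095042 − 0.324361) = 0.300000 − (0.019008)/(-0.419403) = 0.345323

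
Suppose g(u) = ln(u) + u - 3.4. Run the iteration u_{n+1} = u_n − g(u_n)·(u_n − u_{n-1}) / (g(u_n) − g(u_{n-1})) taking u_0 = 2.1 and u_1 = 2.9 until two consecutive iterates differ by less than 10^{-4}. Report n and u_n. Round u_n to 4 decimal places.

g(2.1) = -0.558063, g(2.9) = 0.564711
u_2 = 2.900000 − 0.564711·(0.800000)/(1.122773) = 2.497632;  |Δ| = 0.402368
g(2.497632) = 0.012974
u_3 = 2.497632 − 0.012974·(-0.402368)/(-0.551736) = 2.488170;  |Δ| = 0.009462
g(2.488170) = -0.000283
u_4 = 2.488170 − (-0.000283)·(-0.009462)/(-0.013258) = 2.488372;  |Δ| = 0.000202
g(2.488372) = 0.000000
u_5 = 2.488372 − 0.000000·(0.000202)/(0.000283) = 2.488372;  |Δ| = 0.000000
|u_5 − u_4| = 0.000000 < 10^{-4}

n = 5, u_n = 2.4884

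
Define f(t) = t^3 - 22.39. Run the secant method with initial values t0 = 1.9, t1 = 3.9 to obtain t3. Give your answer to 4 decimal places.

f(1.9) = -15.531000, f(3.9) = 36.929000
t2 = 3.900000 − 36.929000·(3.900000 − 1.900000) / (36.929000 − (-15.531000)) = 3.900000 − (73.858000)/(52.460000) = 2.492108
f(2.492108) = -6.912503
t3 = 2.492108 − (-6.912503)·(2.492108 − 3.900000) / (-6.912503 − 36.929000) = 2.492108 − (9.732056)/(-43.841503) = 2.714091

2.7141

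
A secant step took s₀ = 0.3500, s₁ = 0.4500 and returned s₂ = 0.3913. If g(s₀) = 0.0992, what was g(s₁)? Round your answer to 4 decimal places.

The secant line through (0.3500, 0.0992) and (0.4500, g(s₁)) crosses zero at s₂ = 0.3913.
So (0.3500, 0.0992), (0.4500, g(s₁)), (0.3913, 0) are collinear:
g(s₁) = 0.0992 · (0.4500 − 0.3913) / (0.3500 − 0.3913) = 0.0992 · (0.058700)/(-0.041300) = -0.140994

-0.1410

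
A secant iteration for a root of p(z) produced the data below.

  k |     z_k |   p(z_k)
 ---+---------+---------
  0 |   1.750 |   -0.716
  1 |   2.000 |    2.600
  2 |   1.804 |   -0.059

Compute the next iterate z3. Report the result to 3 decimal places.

1.808

z3 = 1.804 − (-0.059)·(1.804 − 2.000) / (-0.059 − 2.600)
   = 1.804 − (0.01156)/(-2.65900) = 1.80835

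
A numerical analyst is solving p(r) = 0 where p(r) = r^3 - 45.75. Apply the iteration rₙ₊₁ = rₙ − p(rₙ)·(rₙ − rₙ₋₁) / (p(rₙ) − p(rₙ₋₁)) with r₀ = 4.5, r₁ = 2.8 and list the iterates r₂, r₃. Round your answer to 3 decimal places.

3.385, 3.627

p(4.5) = 45.37500, p(2.8) = -23.79800
r₂ = 2.80000 − (-23.79800)·(2.80000 − 4.50000) / (-23.79800 − 45.37500) = 2.80000 − (40.45660)/(-69.17300) = 3.38486
p(3.38486) = -6.96868
r₃ = 3.38486 − (-6.96868)·(3.38486 − 2.80000) / (-6.96868 − (-23.79800)) = 3.38486 − (-4.07571)/(16.82932) = 3.62704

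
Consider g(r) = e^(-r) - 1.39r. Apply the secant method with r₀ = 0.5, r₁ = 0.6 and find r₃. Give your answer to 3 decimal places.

g(0.5) = -0.08847, g(0.6) = -0.28519
r₂ = 0.60000 − (-0.28519)·(0.60000 − 0.50000) / (-0.28519 − (-0.08847)) = 0.60000 − (-0.02852)/(-0.19672) = 0.45503
g(0.45503) = 0.00194
r₃ = 0.45503 − 0.00194·(0.45503 − 0.60000) / (0.00194 − (-0.28519)) = 0.45503 − (-0.00028)/(0.28713) = 0.45601

0.456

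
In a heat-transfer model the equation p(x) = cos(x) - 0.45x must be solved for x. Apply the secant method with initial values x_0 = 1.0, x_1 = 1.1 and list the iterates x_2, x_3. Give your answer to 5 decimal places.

1.06856, 1.06896

p(1.0) = 0.0903023, p(1.1) = -0.0414039
x_2 = 1.1000000 − (-0.0414039)·(1.1000000 − 1.0000000) / (-0.0414039 − 0.0903023) = 1.1000000 − (-0.0041404)/(-0.1317062) = 1.0685635
p(1.0685635) = 0.0005303
x_3 = 1.0685635 − 0.0005303·(1.0685635 − 1.1000000) / (0.0005303 − (-0.0414039)) = 1.0685635 − (-0.0000167)/(0.0419342) = 1.0689610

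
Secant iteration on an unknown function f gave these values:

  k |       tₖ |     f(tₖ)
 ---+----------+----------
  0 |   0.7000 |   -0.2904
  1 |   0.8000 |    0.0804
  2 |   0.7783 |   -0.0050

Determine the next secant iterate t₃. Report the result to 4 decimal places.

0.7796

t₃ = 0.7783 − (-0.0050)·(0.7783 − 0.8000) / (-0.0050 − 0.0804)
   = 0.7783 − (0.000109)/(-0.085400) = 0.779570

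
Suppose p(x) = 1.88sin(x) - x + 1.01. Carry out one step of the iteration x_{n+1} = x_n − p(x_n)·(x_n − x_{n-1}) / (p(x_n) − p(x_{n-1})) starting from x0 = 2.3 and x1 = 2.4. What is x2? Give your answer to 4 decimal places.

2.3482

p(2.3) = 0.111926, p(2.4) = -0.120129
x2 = 2.400000 − (-0.120129)·(2.400000 − 2.300000) / (-0.120129 − 0.111926) = 2.400000 − (-0.012013)/(-0.232055) = 2.348232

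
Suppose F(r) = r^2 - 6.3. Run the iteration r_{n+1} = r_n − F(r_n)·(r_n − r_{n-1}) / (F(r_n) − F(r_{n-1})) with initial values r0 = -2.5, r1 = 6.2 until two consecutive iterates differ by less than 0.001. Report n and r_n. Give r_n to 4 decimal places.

F(-2.5) = -0.050000, F(6.2) = 32.140000
r2 = 6.200000 − 32.140000·(8.700000)/(32.190000) = -2.486486;  |Δ| = 8.686486
F(-2.486486) = -0.117385
r3 = -2.486486 − (-0.117385)·(-8.686486)/(-32.257385) = -2.454876;  |Δ| = 0.031610
F(-2.454876) = -0.273582
r4 = -2.454876 − (-0.273582)·(0.031610)/(-0.156198) = -2.510242;  |Δ| = 0.055366
F(-2.510242) = 0.001315
r5 = -2.510242 − 0.001315·(-0.055366)/(0.274898) = -2.509977;  |Δ| = 0.000265
|r5 − r4| = 0.000265 < 0.001

n = 5, r_n = -2.5100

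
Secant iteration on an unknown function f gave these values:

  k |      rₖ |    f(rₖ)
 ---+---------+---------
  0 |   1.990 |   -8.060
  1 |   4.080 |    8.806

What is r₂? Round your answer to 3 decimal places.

r₂ = 4.080 − 8.806·(4.080 − 1.990) / (8.806 − (-8.060))
   = 4.080 − (18.40454)/(16.86600) = 2.98878

2.989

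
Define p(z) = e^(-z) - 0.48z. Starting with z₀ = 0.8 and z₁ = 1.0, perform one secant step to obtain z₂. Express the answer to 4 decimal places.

p(0.8) = 0.065329, p(1.0) = -0.112121
z₂ = 1.000000 − (-0.112121)·(1.000000 − 0.800000) / (-0.112121 − 0.065329) = 1.000000 − (-0.022424)/(-0.177450) = 0.873631

0.8736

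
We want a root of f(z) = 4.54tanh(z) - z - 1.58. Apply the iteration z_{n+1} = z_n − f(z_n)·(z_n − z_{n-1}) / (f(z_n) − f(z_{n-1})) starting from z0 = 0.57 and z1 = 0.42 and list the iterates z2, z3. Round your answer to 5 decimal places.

0.49659, 0.49318

f(0.57) = 0.1897311, f(0.42) = -0.1979358
z2 = 0.4200000 − (-0.1979358)·(0.4200000 − 0.5700000) / (-0.1979358 − 0.1897311) = 0.4200000 − (0.0296904)/(-0.3876670) = 0.4965873
f(0.4965873) = 0.0092205
z3 = 0.4965873 − 0.0092205·(0.4965873 − 0.4200000) / (0.0092205 − (-0.1979358)) = 0.4965873 − (0.0007062)/(0.2071563) = 0.4931784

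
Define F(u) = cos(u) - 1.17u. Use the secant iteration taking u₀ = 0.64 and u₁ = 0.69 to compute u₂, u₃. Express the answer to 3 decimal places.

F(0.64) = 0.05330, F(0.69) = -0.03605
u₂ = 0.69000 − (-0.03605)·(0.69000 − 0.64000) / (-0.03605 − 0.05330) = 0.69000 − (-0.00180)/(-0.08935) = 0.66982
F(0.66982) = 0.00024
u₃ = 0.66982 − 0.00024·(0.66982 − 0.69000) / (0.00024 − (-0.03605)) = 0.66982 − (0.00000)/(0.03629) = 0.66996

0.670, 0.670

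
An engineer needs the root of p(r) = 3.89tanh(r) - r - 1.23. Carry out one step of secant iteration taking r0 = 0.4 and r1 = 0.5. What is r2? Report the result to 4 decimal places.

0.4692

p(0.4) = -0.151999, p(0.5) = 0.067636
r2 = 0.500000 − 0.067636·(0.500000 − 0.400000) / (0.067636 − (-0.151999)) = 0.500000 − (0.006764)/(0.219634) = 0.469205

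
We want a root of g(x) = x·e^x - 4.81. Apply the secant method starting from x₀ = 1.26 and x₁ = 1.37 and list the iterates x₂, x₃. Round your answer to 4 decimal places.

g(1.26) = -0.367969, g(1.37) = 0.581430
x₂ = 1.370000 − 0.581430·(1.370000 − 1.260000) / (0.581430 − (-0.367969)) = 1.370000 − (0.063957)/(0.949399) = 1.302634
g(1.302634) = -0.017644
x₃ = 1.302634 − (-0.017644)·(1.302634 − 1.370000) / (-0.017644 − 0.581430) = 1.302634 − (0.001189)/(-0.599074) = 1.304618

1.3026, 1.3046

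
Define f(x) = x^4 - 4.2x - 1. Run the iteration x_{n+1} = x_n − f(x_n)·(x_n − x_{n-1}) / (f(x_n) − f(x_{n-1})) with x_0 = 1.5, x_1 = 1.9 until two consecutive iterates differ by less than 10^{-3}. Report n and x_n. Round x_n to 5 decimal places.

n = 5, x_n = 1.68605

f(1.5) = -2.2375000, f(1.9) = 4.0521000
x_2 = 1.9000000 − 4.0521000·(0.4000000)/(6.2896000) = 1.6422984;  |Δ| = 0.2577016
f(1.6422984) = -0.6230674
x_3 = 1.6422984 − (-0.6230674)·(-0.2577016)/(-4.6751674) = 1.6766427;  |Δ| = 0.0343443
f(1.6766427) = -0.1394430
x_4 = 1.6766427 − (-0.1394430)·(0.0343443)/(0.4836244) = 1.6865452;  |Δ| = 0.0099025
f(1.6865452) = 0.0073188
x_5 = 1.6865452 − 0.0073188·(0.0099025)/(0.1467618) = 1.6860514;  |Δ| = 0.0004938
|x_5 − x_4| = 0.0004938 < 10^{-3}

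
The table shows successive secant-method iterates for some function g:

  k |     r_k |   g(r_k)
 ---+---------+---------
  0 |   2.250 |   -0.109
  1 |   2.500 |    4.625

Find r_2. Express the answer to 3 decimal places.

2.256

r_2 = 2.500 − 4.625·(2.500 − 2.250) / (4.625 − (-0.109))
   = 2.500 − (1.15625)/(4.73400) = 2.25576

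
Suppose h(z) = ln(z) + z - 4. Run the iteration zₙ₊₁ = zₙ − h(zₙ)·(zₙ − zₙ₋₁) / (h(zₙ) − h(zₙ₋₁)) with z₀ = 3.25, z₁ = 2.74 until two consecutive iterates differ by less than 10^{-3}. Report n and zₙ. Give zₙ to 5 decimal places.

n = 4, zₙ = 2.92627

h(3.25) = 0.4286550, h(2.74) = -0.2520421
z₂ = 2.7400000 − (-0.2520421)·(-0.5100000)/(-0.6806971) = 2.9288380;  |Δ| = 0.1888380
h(2.9288380) = 0.0034437
z₃ = 2.9288380 − 0.0034437·(0.1888380)/(0.2554858) = 2.9262926;  |Δ| = 0.0025454
h(2.9262926) = 0.0000289
z₄ = 2.9262926 − 0.0000289·(-0.0025454)/(-0.0034148) = 2.9262711;  |Δ| = 0.0000215
|z₄ − z₃| = 0.0000215 < 10^{-3}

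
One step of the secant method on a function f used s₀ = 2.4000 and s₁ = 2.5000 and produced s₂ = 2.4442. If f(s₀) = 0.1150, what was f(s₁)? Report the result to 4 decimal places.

-0.1452

The secant line through (2.4000, 0.1150) and (2.5000, f(s₁)) crosses zero at s₂ = 2.4442.
So (2.4000, 0.1150), (2.5000, f(s₁)), (2.4442, 0) are collinear:
f(s₁) = 0.1150 · (2.5000 − 2.4442) / (2.4000 − 2.4442) = 0.1150 · (0.055800)/(-0.044200) = -0.145181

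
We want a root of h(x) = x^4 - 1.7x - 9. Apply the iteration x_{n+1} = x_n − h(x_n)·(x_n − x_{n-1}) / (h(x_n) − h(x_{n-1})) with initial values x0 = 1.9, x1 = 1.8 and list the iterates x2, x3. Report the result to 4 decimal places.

1.8661, 1.8681

h(1.9) = 0.802100, h(1.8) = -1.562400
x2 = 1.800000 − (-1.562400)·(1.800000 − 1.900000) / (-1.562400 − 0.802100) = 1.800000 − (0.156240)/(-2.364500) = 1.866077
h(1.866077) = -0.046302
x3 = 1.866077 − (-0.046302)·(1.866077 − 1.800000) / (-0.046302 − (-1.562400)) = 1.866077 − (-0.003060)/(1.516098) = 1.868095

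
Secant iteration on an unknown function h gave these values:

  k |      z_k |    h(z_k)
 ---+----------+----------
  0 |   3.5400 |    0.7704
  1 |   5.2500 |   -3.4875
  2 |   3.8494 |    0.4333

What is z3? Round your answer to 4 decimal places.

z3 = 3.8494 − 0.4333·(3.8494 − 5.2500) / (0.4333 − (-3.4875))
   = 3.8494 − (-0.606880)/(3.920800) = 4.004185

4.0042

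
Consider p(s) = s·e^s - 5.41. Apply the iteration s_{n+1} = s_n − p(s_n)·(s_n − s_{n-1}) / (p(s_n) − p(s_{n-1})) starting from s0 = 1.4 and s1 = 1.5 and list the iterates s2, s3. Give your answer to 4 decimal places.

p(1.4) = 0.267280, p(1.5) = 1.312534
s2 = 1.500000 − 1.312534·(1.500000 − 1.400000) / (1.312534 − 0.267280) = 1.500000 − (0.131253)/(1.045254) = 1.374429
p(1.374429) = 0.022871
s3 = 1.374429 − 0.022871·(1.374429 − 1.500000) / (0.022871 − 1.312534) = 1.374429 − (-0.002872)/(-1.289663) = 1.372202

1.3744, 1.3722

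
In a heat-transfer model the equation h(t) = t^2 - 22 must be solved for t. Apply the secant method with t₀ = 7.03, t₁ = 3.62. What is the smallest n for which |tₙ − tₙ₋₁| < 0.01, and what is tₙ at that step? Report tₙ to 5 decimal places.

h(7.03) = 27.4209000, h(3.62) = -8.8956000
t₂ = 3.6200000 − (-8.8956000)·(-3.4100000)/(-36.3165000) = 4.4552676;  |Δ| = 0.8352676
h(4.4552676) = -2.1505906
t₃ = 4.4552676 − (-2.1505906)·(0.8352676)/(6.7450094) = 4.7215858;  |Δ| = 0.2663182
h(4.7215858) = 0.2933723
t₄ = 4.7215858 − 0.2933723·(0.2663182)/(2.4439629) = 4.6896171;  |Δ| = 0.0319687
h(4.6896171) = -0.0074919
t₅ = 4.6896171 − (-0.0074919)·(-0.0319687)/(-0.3008642) = 4.6904131;  |Δ| = 0.0007961
|t₅ − t₄| = 0.0007961 < 0.01

n = 5, tₙ = 4.69041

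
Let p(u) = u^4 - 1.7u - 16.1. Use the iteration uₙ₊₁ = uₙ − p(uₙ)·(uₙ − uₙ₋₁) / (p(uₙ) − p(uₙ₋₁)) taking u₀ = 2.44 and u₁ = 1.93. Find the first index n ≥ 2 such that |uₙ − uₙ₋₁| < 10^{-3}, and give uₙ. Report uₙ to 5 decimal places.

p(2.44) = 15.1973530, p(1.93) = -5.5061200
u₂ = 1.9300000 − (-5.5061200)·(-0.5100000)/(-20.7034729) = 2.0656353;  |Δ| = 0.1356353
p(2.0656353) = -1.4055789
u₃ = 2.0656353 − (-1.4055789)·(0.1356353)/(4.1005411) = 2.1121282;  |Δ| = 0.0464929
p(2.1121282) = 0.2106655
u₄ = 2.1121282 − 0.2106655·(0.0464929)/(1.6162444) = 2.1060682;  |Δ| = 0.0060600
p(2.1060682) = -0.0064502
u₅ = 2.1060682 − (-0.0064502)·(-0.0060600)/(-0.2171157) = 2.1062482;  |Δ| = 0.0001800
|u₅ − u₄| = 0.0001800 < 10^{-3}

n = 5, uₙ = 2.10625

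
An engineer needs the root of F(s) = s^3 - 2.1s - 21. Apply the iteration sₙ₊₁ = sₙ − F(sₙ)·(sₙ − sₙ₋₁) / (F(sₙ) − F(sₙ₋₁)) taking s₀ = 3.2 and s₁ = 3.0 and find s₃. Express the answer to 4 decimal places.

3.0120

F(3.2) = 5.048000, F(3.0) = -0.300000
s₂ = 3.000000 − (-0.300000)·(3.000000 − 3.200000) / (-0.300000 − 5.048000) = 3.000000 − (0.060000)/(-5.348000) = 3.011219
F(3.011219) = -0.019509
s₃ = 3.011219 − (-0.019509)·(3.011219 − 3.000000) / (-0.019509 − (-0.300000)) = 3.011219 − (-0.000219)/(0.280491) = 3.011999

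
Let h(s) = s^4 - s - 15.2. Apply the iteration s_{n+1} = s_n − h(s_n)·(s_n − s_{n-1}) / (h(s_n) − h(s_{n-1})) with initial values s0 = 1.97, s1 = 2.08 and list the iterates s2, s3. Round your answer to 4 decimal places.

2.0354, 2.0375

h(1.97) = -2.108615, h(2.08) = 1.437737
s2 = 2.080000 − 1.437737·(2.080000 − 1.970000) / (1.437737 − (-2.108615)) = 2.080000 − (0.158151)/(3.546352) = 2.035405
h(2.035405) = -0.072018
s3 = 2.035405 − (-0.072018)·(2.035405 − 2.080000) / (-0.072018 − 1.437737) = 2.035405 − (0.003212)/(-1.509755) = 2.037532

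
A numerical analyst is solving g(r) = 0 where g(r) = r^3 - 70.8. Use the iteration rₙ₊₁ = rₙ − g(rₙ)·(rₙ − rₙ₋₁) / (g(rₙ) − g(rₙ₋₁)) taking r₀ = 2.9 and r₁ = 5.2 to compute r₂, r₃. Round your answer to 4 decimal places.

3.8185, 4.0645

g(2.9) = -46.411000, g(5.2) = 69.808000
r₂ = 5.200000 − 69.808000·(5.200000 − 2.900000) / (69.808000 − (-46.411000)) = 5.200000 − (160.558400)/(116.219000) = 3.818484
g(3.818484) = -15.123369
r₃ = 3.818484 − (-15.123369)·(3.818484 − 5.200000) / (-15.123369 − 69.808000) = 3.818484 − (20.893175)/(-84.931369) = 4.064485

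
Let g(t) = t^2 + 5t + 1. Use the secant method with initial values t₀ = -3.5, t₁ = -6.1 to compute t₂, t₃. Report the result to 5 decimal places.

g(-3.5) = -4.2500000, g(-6.1) = 7.7100000
t₂ = -6.1000000 − 7.7100000·(-6.1000000 − (-3.5000000)) / (7.7100000 − (-4.2500000)) = -6.1000000 − (-20.0460000)/(11.9600000) = -4.4239130
g(-4.4239130) = -1.5485586
t₃ = -4.4239130 − (-1.5485586)·(-4.4239130 − (-6.1000000)) / (-1.5485586 − 7.7100000) = -4.4239130 − (-2.5955189)/(-9.2585586) = -4.7042503

-4.42391, -4.70425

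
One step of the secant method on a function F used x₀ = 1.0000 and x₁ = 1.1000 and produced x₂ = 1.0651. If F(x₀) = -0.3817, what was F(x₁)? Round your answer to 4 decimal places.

The secant line through (1.0000, -0.3817) and (1.1000, F(x₁)) crosses zero at x₂ = 1.0651.
So (1.0000, -0.3817), (1.1000, F(x₁)), (1.0651, 0) are collinear:
F(x₁) = -0.3817 · (1.1000 − 1.0651) / (1.0000 − 1.0651) = -0.3817 · (0.034900)/(-0.065100) = 0.204629

0.2046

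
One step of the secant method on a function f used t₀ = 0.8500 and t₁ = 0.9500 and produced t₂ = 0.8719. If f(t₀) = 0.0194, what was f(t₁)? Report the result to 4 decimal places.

-0.0692

The secant line through (0.8500, 0.0194) and (0.9500, f(t₁)) crosses zero at t₂ = 0.8719.
So (0.8500, 0.0194), (0.9500, f(t₁)), (0.8719, 0) are collinear:
f(t₁) = 0.0194 · (0.9500 − 0.8719) / (0.8500 − 0.8719) = 0.0194 · (0.078100)/(-0.021900) = -0.069184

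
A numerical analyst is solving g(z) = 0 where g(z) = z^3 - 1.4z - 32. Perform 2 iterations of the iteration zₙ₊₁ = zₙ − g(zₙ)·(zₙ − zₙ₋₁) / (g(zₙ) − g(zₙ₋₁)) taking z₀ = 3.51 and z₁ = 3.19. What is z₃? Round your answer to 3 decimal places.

3.322

g(3.51) = 6.32955, g(3.19) = -4.00424
z₂ = 3.19000 − (-4.00424)·(3.19000 − 3.51000) / (-4.00424 − 6.32955) = 3.19000 − (1.28136)/(-10.33379) = 3.31400
g(3.31400) = -0.24338
z₃ = 3.31400 − (-0.24338)·(3.31400 − 3.19000) / (-0.24338 − (-4.00424)) = 3.31400 − (-0.03018)/(3.76086) = 3.32202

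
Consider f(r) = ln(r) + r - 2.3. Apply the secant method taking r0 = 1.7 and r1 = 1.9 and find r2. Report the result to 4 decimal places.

1.7446

f(1.7) = -0.069372, f(1.9) = 0.241854
r2 = 1.900000 − 0.241854·(1.900000 − 1.700000) / (0.241854 − (-0.069372)) = 1.900000 − (0.048371)/(0.311226) = 1.744580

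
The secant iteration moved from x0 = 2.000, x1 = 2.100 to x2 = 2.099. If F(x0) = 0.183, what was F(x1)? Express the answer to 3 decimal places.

-0.002

The secant line through (2.000, 0.183) and (2.100, F(x1)) crosses zero at x2 = 2.099.
So (2.000, 0.183), (2.100, F(x1)), (2.099, 0) are collinear:
F(x1) = 0.183 · (2.100 − 2.099) / (2.000 − 2.099) = 0.183 · (0.00100)/(-0.09900) = -0.00185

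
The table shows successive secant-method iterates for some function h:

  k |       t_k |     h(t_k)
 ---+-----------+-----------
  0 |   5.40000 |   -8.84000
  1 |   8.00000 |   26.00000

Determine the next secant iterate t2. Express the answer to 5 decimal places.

6.05970

t2 = 8.00000 − 26.00000·(8.00000 − 5.40000) / (26.00000 − (-8.84000))
   = 8.00000 − (67.6000000)/(34.8400000) = 6.0597015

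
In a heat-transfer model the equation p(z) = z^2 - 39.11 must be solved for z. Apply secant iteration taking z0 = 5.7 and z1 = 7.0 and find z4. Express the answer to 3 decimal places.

6.254

p(5.7) = -6.62000, p(7.0) = 9.89000
z2 = 7.00000 − 9.89000·(7.00000 − 5.70000) / (9.89000 − (-6.62000)) = 7.00000 − (12.85700)/(16.51000) = 6.22126
p(6.22126) = -0.40593
z3 = 6.22126 − (-0.40593)·(6.22126 − 7.00000) / (-0.40593 − 9.89000) = 6.22126 − (0.31611)/(-10.29593) = 6.25196
p(6.25196) = -0.02297
z4 = 6.25196 − (-0.02297)·(6.25196 − 6.22126) / (-0.02297 − (-0.40593)) = 6.25196 − (-0.00071)/(0.38296) = 6.25380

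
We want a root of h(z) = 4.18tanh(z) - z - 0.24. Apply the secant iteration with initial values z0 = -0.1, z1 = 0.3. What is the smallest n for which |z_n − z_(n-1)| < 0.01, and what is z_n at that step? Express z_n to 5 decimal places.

h(-0.1) = -0.5566122, h(0.3) = 0.6776867
z2 = 0.3000000 − 0.6776867·(0.4000000)/(1.2342989) = 0.0803817;  |Δ| = 0.2196183
h(0.0803817) = 0.0148919
z3 = 0.0803817 − 0.0148919·(-0.2196183)/(-0.6627948) = 0.0754472;  |Δ| = 0.0049345
|z3 − z2| = 0.0049345 < 0.01

n = 3, z_n = 0.07545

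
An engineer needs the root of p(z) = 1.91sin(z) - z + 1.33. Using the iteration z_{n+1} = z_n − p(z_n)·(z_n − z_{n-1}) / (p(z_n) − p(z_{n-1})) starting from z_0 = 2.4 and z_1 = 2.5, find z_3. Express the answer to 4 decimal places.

p(2.4) = 0.220135, p(2.5) = -0.026918
z_2 = 2.500000 − (-0.026918)·(2.500000 − 2.400000) / (-0.026918 − 0.220135) = 2.500000 − (-0.002692)/(-0.247053) = 2.489104
p(2.489104) = 0.000582
z_3 = 2.489104 − 0.000582·(2.489104 − 2.500000) / (0.000582 − (-0.026918)) = 2.489104 − (-0.000006)/(0.027500) = 2.489335

2.4893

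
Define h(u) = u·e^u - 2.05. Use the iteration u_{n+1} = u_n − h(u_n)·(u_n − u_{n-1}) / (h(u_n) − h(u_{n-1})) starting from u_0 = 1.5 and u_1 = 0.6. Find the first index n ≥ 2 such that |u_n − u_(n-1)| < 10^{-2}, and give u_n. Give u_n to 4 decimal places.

n = 5, u_n = 0.8640

h(1.5) = 4.672534, h(0.6) = -0.956729
u_2 = 0.600000 − (-0.956729)·(-0.900000)/(-5.629262) = 0.752961;  |Δ| = 0.152961
h(0.752961) = -0.451256
u_3 = 0.752961 − (-0.451256)·(0.152961)/(0.505473) = 0.889515;  |Δ| = 0.136554
h(0.889515) = 0.115033
u_4 = 0.889515 − 0.115033·(0.136554)/(0.566289) = 0.861776;  |Δ| = 0.027739
h(0.861776) = -0.009865
u_5 = 0.861776 − (-0.009865)·(-0.027739)/(-0.124898) = 0.863967;  |Δ| = 0.002191
|u_5 − u_4| = 0.002191 < 10^{-2}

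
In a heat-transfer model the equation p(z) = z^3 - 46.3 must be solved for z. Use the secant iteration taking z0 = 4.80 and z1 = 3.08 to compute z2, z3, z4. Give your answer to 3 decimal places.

3.441, 3.615, 3.590

p(4.80) = 64.29200, p(3.08) = -17.08189
z2 = 3.08000 − (-17.08189)·(3.08000 − 4.80000) / (-17.08189 − 64.29200) = 3.08000 − (29.38085)/(-81.37389) = 3.44106
p(3.44106) = -5.55478
z3 = 3.44106 − (-5.55478)·(3.44106 − 3.08000) / (-5.55478 − (-17.08189)) = 3.44106 − (-2.00561)/(11.52711) = 3.61505
p(3.61505) = 0.94361
z4 = 3.61505 − 0.94361·(3.61505 − 3.44106) / (0.94361 − (-5.55478)) = 3.61505 − (0.16418)/(6.49838) = 3.58979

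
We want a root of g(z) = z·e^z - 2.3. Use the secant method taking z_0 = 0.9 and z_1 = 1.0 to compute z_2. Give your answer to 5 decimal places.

0.91711

g(0.9) = -0.0863572, g(1.0) = 0.4182818
z_2 = 1.0000000 − 0.4182818·(1.0000000 − 0.9000000) / (0.4182818 − (-0.0863572)) = 1.0000000 − (0.0418282)/(0.5046390) = 0.9171127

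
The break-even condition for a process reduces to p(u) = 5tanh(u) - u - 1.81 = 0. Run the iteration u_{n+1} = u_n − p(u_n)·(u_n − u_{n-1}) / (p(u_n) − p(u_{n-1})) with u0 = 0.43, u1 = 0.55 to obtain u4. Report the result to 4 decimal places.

p(0.43) = -0.213393, p(0.55) = 0.142601
u2 = 0.550000 − 0.142601·(0.550000 − 0.430000) / (0.142601 − (-0.213393)) = 0.550000 − (0.017112)/(0.355995) = 0.501931
p(0.501931) = 0.006243
u3 = 0.501931 − 0.006243·(0.501931 − 0.550000) / (0.006243 − 0.142601) = 0.501931 − (-0.000300)/(-0.136358) = 0.499731
p(0.499731) = -0.000203
u4 = 0.499731 − (-0.000203)·(0.499731 − 0.501931) / (-0.000203 − 0.006243) = 0.499731 − (0.000000)/(-0.006446) = 0.499800

0.4998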